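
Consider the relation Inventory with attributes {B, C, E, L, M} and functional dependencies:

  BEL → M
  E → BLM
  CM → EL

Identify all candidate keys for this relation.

CE, CM

Attribute C never appears on the right-hand side of any dependency, so C must belong to every candidate key.
{C}⁺ = {C}, which is not all of the schema, so we must add further attributes.
{C, E}⁺: E→BLM adds B, L, M → {B, C, E, L, M}. Minimal: {E}⁺ = {B, E, L, M}; {C}⁺ = {C} — none reach the full schema.
{C, M}⁺: CM→EL adds E, L; E→BLM adds B → {B, C, E, L, M}. Minimal: {M}⁺ = {M}; {C}⁺ = {C} — none reach the full schema.
Any other superkey contains one of these as a subset, so there are no further candidate keys.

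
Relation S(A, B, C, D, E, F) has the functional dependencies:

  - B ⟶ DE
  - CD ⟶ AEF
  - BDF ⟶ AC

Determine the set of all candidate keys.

Attribute B never appears on the right-hand side of any dependency, so B must belong to every candidate key.
{B}⁺ = {B, D, E}, which is not all of the schema, so we must add further attributes.
{B, C}⁺: B→DE adds D, E; CD→AEF adds A, F → {A, B, C, D, E, F}.
{B, F}⁺: B→DE adds D, E; BDF→AC adds A, C → {A, B, C, D, E, F}.

{B, C}, {B, F}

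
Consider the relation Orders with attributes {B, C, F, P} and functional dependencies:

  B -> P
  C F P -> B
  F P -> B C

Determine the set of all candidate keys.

{B, F}, {F, P}

Attribute F never appears on the right-hand side of any dependency, so F must belong to every candidate key.
{F}⁺ = {F}, which is not all of the schema, so we must add further attributes.
{B, F}⁺: B→P adds P; FP→BC adds C → {B, C, F, P}. Minimal: {F}⁺ = {F}; {B}⁺ = {B, P} — none reach the full schema.
{F, P}⁺: FP→BC adds B, C → {B, C, F, P}. Minimal: {P}⁺ = {P}; {F}⁺ = {F} — none reach the full schema.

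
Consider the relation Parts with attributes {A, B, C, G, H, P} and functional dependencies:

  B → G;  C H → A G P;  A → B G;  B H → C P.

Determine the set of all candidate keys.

{A, H}, {B, H}, {C, H}

Attribute H never appears on the right-hand side of any dependency, so H must belong to every candidate key.
{H}⁺ = {H}, which is not all of the schema, so we must add further attributes.
{A, H}⁺: A→BG adds B, G; BH→CP adds C, P → {A, B, C, G, H, P}.
{B, H}⁺: B→G adds G; BH→CP adds C, P; CH→AGP adds A → {A, B, C, G, H, P}.
{C, H}⁺: CH→AGP adds A, G, P; A→BG adds B → {A, B, C, G, H, P}.
Any other superkey contains one of these as a subset, so there are no further candidate keys.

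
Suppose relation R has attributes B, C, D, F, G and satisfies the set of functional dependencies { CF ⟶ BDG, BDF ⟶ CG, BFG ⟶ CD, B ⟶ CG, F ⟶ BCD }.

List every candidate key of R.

{F}

Attribute F never appears on the right-hand side of any dependency, so F must belong to every candidate key.
{F}⁺ = {B, C, D, F, G}, which is all of the schema, so {F} is the only candidate key.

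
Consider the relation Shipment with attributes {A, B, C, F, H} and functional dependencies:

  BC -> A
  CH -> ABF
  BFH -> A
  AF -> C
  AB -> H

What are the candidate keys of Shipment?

(B, C), (C, H), (A, B, F), (A, F, H), (B, F, H)

{B, C}⁺: BC→A adds A; AB→H adds H; CH→ABF adds F → {A, B, C, F, H}. Minimal: {C}⁺ = {C}; {B}⁺ = {B} — none reach the full schema.
{C, H}⁺: CH→ABF adds A, B, F → {A, B, C, F, H}. Minimal: {H}⁺ = {H}; {C}⁺ = {C} — none reach the full schema.
{A, B, F}⁺: AF→C adds C; AB→H adds H → {A, B, C, F, H}. Minimal: {B, F}⁺ = {B, F}; {A, F}⁺ = {A, C, F}; {A, B}⁺ = {A, B, H} — none reach the full schema.
{A, F, H}⁺: AF→C adds C; CH→ABF adds B → {A, B, C, F, H}. Minimal: {F, H}⁺ = {F, H}; {A, H}⁺ = {A, H}; {A, F}⁺ = {A, C, F} — none reach the full schema.
{B, F, H}⁺: BFH→A adds A; AF→C adds C → {A, B, C, F, H}. Minimal: {F, H}⁺ = {F, H}; {B, H}⁺ = {B, H}; {B, F}⁺ = {B, F} — none reach the full schema.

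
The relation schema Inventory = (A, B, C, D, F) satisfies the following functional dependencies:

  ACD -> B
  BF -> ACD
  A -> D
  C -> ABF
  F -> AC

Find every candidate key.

(C), (F)

{C}⁺: C→ABF adds A, B, F; BF→ACD adds D → {A, B, C, D, F}.
{F}⁺: F→AC adds A, C; A→D adds D; C→ABF adds B → {A, B, C, D, F}.
Any other superkey contains one of these as a subset, so there are no further candidate keys.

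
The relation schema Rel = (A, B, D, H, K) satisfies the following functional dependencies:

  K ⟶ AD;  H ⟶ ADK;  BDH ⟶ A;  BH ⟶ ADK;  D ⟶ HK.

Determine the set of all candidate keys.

(B, D), (B, H), (B, K)

Attribute B never appears on the right-hand side of any dependency, so B must belong to every candidate key.
{B}⁺ = {B}, which is not all of the schema, so we must add further attributes.
{B, D}⁺: D→HK adds H, K; K→AD adds A → {A, B, D, H, K}. Minimal: {D}⁺ = {A, D, H, K}; {B}⁺ = {B} — none reach the full schema.
{B, H}⁺: H→ADK adds A, D, K → {A, B, D, H, K}. Minimal: {H}⁺ = {A, D, H, K}; {B}⁺ = {B} — none reach the full schema.
{B, K}⁺: K→AD adds A, D; D→HK adds H → {A, B, D, H, K}. Minimal: {K}⁺ = {A, D, H, K}; {B}⁺ = {B} — none reach the full schema.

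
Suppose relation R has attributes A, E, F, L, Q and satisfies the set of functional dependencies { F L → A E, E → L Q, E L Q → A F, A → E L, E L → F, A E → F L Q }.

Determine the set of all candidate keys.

{A}, {E}, {F, L}

{A}⁺: A→EL adds E, L; EL→F adds F; AE→FLQ adds Q → {A, E, F, L, Q}.
{E}⁺: E→LQ adds L, Q; ELQ→AF adds A, F → {A, E, F, L, Q}.
{F, L}⁺: FL→AE adds A, E; E→LQ adds Q → {A, E, F, L, Q}. Minimal: {L}⁺ = {L}; {F}⁺ = {F} — none reach the full schema.
Any other superkey contains one of these as a subset, so there are no further candidate keys.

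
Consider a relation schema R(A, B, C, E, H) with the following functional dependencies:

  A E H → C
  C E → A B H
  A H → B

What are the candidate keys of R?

(C, E), (A, E, H)

Attribute E never appears on the right-hand side of any dependency, so E must belong to every candidate key.
{E}⁺ = {E}, which is not all of the schema, so we must add further attributes.
{C, E}⁺: CE→ABH adds A, B, H → {A, B, C, E, H}.
{A, E, H}⁺: AEH→C adds C; CE→ABH adds B → {A, B, C, E, H}.
Any other superkey contains one of these as a subset, so there are no further candidate keys.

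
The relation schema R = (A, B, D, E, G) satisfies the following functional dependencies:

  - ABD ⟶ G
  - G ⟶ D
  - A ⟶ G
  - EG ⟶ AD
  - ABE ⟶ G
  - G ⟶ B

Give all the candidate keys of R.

{A, E}; {E, G}

Attribute E never appears on the right-hand side of any dependency, so E must belong to every candidate key.
{E}⁺ = {E}, which is not all of the schema, so we must add further attributes.
{A, E}⁺: A→G adds G; EG→AD adds D; G→B adds B → {A, B, D, E, G}.
{E, G}⁺: G→D adds D; EG→AD adds A; G→B adds B → {A, B, D, E, G}.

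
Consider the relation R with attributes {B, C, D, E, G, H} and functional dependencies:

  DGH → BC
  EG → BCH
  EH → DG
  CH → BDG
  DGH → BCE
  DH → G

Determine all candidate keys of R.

{C, H}⁺: CH→BDG adds B, D, G; DGH→BCE adds E → {B, C, D, E, G, H}.
{D, H}⁺: DH→G adds G; DGH→BC adds B, C; DGH→BCE adds E → {B, C, D, E, G, H}.
{E, G}⁺: EG→BCH adds B, C, H; EH→DG adds D → {B, C, D, E, G, H}.
{E, H}⁺: EH→DG adds D, G; DGH→BCE adds B, C → {B, C, D, E, G, H}.
Any other superkey contains one of these as a subset, so there are no further candidate keys.

(C, H), (D, H), (E, G), (E, H)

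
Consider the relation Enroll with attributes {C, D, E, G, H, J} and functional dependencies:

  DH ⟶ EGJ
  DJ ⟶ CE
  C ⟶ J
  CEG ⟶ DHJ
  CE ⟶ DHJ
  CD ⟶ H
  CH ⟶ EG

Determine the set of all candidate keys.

{C, D}; {C, E}; {C, H}; {D, H}; {D, J}

{C, D}⁺: C→J adds J; CD→H adds H; CH→EG adds E, G → {C, D, E, G, H, J}.
{C, E}⁺: C→J adds J; CE→DHJ adds D, H; CH→EG adds G → {C, D, E, G, H, J}.
{C, H}⁺: C→J adds J; CH→EG adds E, G; CEG→DHJ adds D → {C, D, E, G, H, J}.
{D, H}⁺: DH→EGJ adds E, G, J; DJ→CE adds C → {C, D, E, G, H, J}.
{D, J}⁺: DJ→CE adds C, E; CE→DHJ adds H; CH→EG adds G → {C, D, E, G, H, J}.
Any other superkey contains one of these as a subset, so there are no further candidate keys.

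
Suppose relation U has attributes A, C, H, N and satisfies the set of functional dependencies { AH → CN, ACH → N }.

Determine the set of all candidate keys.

Attributes A, H never appear on any right-hand side, so every candidate key must contain {A, H}.
{A, H}⁺ = {A, C, H, N}, which is all of the schema, so {A, H} is the only candidate key.

(A, H)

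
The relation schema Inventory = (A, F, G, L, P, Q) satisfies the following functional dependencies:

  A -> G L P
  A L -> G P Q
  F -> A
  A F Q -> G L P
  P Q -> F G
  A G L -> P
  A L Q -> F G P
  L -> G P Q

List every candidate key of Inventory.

{A}, {F}, {L}, {P, Q}

{A}⁺: A→GLP adds G, L, P; AL→GPQ adds Q; PQ→FG adds F → {A, F, G, L, P, Q}.
{F}⁺: F→A adds A; A→GLP adds G, L, P; AL→GPQ adds Q → {A, F, G, L, P, Q}.
{L}⁺: L→GPQ adds G, P, Q; PQ→FG adds F; F→A adds A → {A, F, G, L, P, Q}.
{P, Q}⁺: PQ→FG adds F, G; F→A adds A; AFQ→GLP adds L → {A, F, G, L, P, Q}.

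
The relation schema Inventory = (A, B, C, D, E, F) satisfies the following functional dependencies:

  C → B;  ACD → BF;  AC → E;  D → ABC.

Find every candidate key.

Attribute D never appears on the right-hand side of any dependency, so D must belong to every candidate key.
{D}⁺ = {A, B, C, D, E, F}, which is all of the schema, so {D} is the only candidate key.

(D)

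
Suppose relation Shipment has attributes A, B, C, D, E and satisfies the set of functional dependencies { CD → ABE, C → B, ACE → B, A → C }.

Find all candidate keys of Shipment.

AD, CD

Attribute D never appears on the right-hand side of any dependency, so D must belong to every candidate key.
{D}⁺ = {D}, which is not all of the schema, so we must add further attributes.
{A, D}⁺: A→C adds C; CD→ABE adds B, E → {A, B, C, D, E}.
{C, D}⁺: CD→ABE adds A, B, E → {A, B, C, D, E}.
Any other superkey contains one of these as a subset, so there are no further candidate keys.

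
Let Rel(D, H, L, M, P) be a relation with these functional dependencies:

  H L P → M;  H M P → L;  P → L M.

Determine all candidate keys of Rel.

{D, H, P}

Attributes D, H, P never appear on any right-hand side, so every candidate key must contain {D, H, P}.
{D, H, P}⁺ = {D, H, L, M, P}, which is all of the schema, so {D, H, P} is the only candidate key.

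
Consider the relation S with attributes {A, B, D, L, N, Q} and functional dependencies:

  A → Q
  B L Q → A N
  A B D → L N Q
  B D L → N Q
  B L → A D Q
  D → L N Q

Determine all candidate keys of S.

Attribute B never appears on the right-hand side of any dependency, so B must belong to every candidate key.
{B}⁺ = {B}, which is not all of the schema, so we must add further attributes.
{B, D}⁺: D→LNQ adds L, N, Q; BLQ→AN adds A → {A, B, D, L, N, Q}.
{B, L}⁺: BL→ADQ adds A, D, Q; D→LNQ adds N → {A, B, D, L, N, Q}.

(B, D), (B, L)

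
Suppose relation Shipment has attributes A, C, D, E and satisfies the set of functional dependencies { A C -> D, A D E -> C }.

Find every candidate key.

{A, C, E}, {A, D, E}

{A, C, E}⁺: AC→D adds D → {A, C, D, E}. Minimal: {C, E}⁺ = {C, E}; {A, E}⁺ = {A, E}; {A, C}⁺ = {A, C, D} — none reach the full schema.
{A, D, E}⁺: ADE→C adds C → {A, C, D, E}. Minimal: {D, E}⁺ = {D, E}; {A, E}⁺ = {A, E}; {A, D}⁺ = {A, D} — none reach the full schema.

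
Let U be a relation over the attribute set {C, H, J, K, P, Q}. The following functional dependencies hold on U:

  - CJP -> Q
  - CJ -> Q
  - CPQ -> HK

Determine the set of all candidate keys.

Attributes C, J, P never appear on any right-hand side, so every candidate key must contain {C, J, P}.
{C, J, P}⁺ = {C, H, J, K, P, Q}, which is all of the schema, so {C, J, P} is the only candidate key.

{C, J, P}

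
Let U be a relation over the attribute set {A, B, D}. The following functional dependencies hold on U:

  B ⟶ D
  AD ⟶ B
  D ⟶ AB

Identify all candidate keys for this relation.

B, D

{B}⁺: B→D adds D; D→AB adds A → {A, B, D}.
{D}⁺: D→AB adds A, B → {A, B, D}.
Any other superkey contains one of these as a subset, so there are no further candidate keys.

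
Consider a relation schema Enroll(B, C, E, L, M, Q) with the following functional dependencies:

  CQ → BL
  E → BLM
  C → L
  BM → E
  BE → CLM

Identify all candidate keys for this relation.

{E, Q}, {B, M, Q}, {C, M, Q}

Attribute Q never appears on the right-hand side of any dependency, so Q must belong to every candidate key.
{Q}⁺ = {Q}, which is not all of the schema, so we must add further attributes.
{E, Q}⁺: E→BLM adds B, L, M; BE→CLM adds C → {B, C, E, L, M, Q}. Minimal: {Q}⁺ = {Q}; {E}⁺ = {B, C, E, L, M} — none reach the full schema.
{B, M, Q}⁺: BM→E adds E; BE→CLM adds C, L → {B, C, E, L, M, Q}. Minimal: {M, Q}⁺ = {M, Q}; {B, Q}⁺ = {B, Q}; {B, M}⁺ = {B, C, E, L, M} — none reach the full schema.
{C, M, Q}⁺: CQ→BL adds B, L; BM→E adds E → {B, C, E, L, M, Q}. Minimal: {M, Q}⁺ = {M, Q}; {C, Q}⁺ = {B, C, L, Q}; {C, M}⁺ = {C, L, M} — none reach the full schema.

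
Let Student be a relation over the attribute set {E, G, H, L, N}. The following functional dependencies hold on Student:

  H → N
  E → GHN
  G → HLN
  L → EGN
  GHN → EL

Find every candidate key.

{E}⁺: E→GHN adds G, H, N; G→HLN adds L → {E, G, H, L, N}.
{G}⁺: G→HLN adds H, L, N; L→EGN adds E → {E, G, H, L, N}.
{L}⁺: L→EGN adds E, G, N; E→GHN adds H → {E, G, H, L, N}.

{E}, {G}, {L}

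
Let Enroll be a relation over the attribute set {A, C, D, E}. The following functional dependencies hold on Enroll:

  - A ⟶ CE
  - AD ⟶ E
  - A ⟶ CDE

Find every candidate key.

Attribute A never appears on the right-hand side of any dependency, so A must belong to every candidate key.
{A}⁺ = {A, C, D, E}, which is all of the schema, so {A} is the only candidate key.

(A)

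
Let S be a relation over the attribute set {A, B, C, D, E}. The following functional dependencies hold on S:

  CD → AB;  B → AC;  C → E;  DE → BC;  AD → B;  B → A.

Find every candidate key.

{A, D}, {B, D}, {C, D}, {D, E}

Attribute D never appears on the right-hand side of any dependency, so D must belong to every candidate key.
{D}⁺ = {D}, which is not all of the schema, so we must add further attributes.
{A, D}⁺: AD→B adds B; B→AC adds C; C→E adds E → {A, B, C, D, E}. Minimal: {D}⁺ = {D}; {A}⁺ = {A} — none reach the full schema.
{B, D}⁺: B→AC adds A, C; C→E adds E → {A, B, C, D, E}. Minimal: {D}⁺ = {D}; {B}⁺ = {A, B, C, E} — none reach the full schema.
{C, D}⁺: CD→AB adds A, B; C→E adds E → {A, B, C, D, E}. Minimal: {D}⁺ = {D}; {C}⁺ = {C, E} — none reach the full schema.
{D, E}⁺: DE→BC adds B, C; B→A adds A → {A, B, C, D, E}. Minimal: {E}⁺ = {E}; {D}⁺ = {D} — none reach the full schema.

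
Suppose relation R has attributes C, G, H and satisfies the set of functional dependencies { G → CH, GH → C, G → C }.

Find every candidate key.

{G}⁺: G→CH adds C, H → {C, G, H}.

{G}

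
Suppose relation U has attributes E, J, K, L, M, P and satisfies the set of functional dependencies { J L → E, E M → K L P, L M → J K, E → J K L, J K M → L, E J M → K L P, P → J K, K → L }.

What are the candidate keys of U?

{E, M}, {K, M}, {L, M}, {M, P}

Attribute M never appears on the right-hand side of any dependency, so M must belong to every candidate key.
{M}⁺ = {M}, which is not all of the schema, so we must add further attributes.
{E, M}⁺: EM→KLP adds K, L, P; LM→JK adds J → {E, J, K, L, M, P}. Minimal: {M}⁺ = {M}; {E}⁺ = {E, J, K, L} — none reach the full schema.
{K, M}⁺: K→L adds L; LM→JK adds J; JL→E adds E; EM→KLP adds P → {E, J, K, L, M, P}. Minimal: {M}⁺ = {M}; {K}⁺ = {K, L} — none reach the full schema.
{L, M}⁺: LM→JK adds J, K; JL→E adds E; EM→KLP adds P → {E, J, K, L, M, P}. Minimal: {M}⁺ = {M}; {L}⁺ = {L} — none reach the full schema.
{M, P}⁺: P→JK adds J, K; K→L adds L; JL→E adds E → {E, J, K, L, M, P}. Minimal: {P}⁺ = {E, J, K, L, P}; {M}⁺ = {M} — none reach the full schema.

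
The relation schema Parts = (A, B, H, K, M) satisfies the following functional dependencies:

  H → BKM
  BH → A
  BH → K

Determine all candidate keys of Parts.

{H}

Attribute H never appears on the right-hand side of any dependency, so H must belong to every candidate key.
{H}⁺ = {A, B, H, K, M}, which is all of the schema, so {H} is the only candidate key.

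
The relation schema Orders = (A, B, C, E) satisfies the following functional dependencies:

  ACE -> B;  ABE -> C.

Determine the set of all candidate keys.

ABE, ACE

Attributes A, E never appear on any right-hand side, so every candidate key must contain {A, E}.
{A, E}⁺ = {A, E}, which is not all of the schema, so we must add further attributes.
{A, B, E}⁺: ABE→C adds C → {A, B, C, E}. Minimal: {B, E}⁺ = {B, E}; {A, E}⁺ = {A, E}; {A, B}⁺ = {A, B} — none reach the full schema.
{A, C, E}⁺: ACE→B adds B → {A, B, C, E}. Minimal: {C, E}⁺ = {C, E}; {A, E}⁺ = {A, E}; {A, C}⁺ = {A, C} — none reach the full schema.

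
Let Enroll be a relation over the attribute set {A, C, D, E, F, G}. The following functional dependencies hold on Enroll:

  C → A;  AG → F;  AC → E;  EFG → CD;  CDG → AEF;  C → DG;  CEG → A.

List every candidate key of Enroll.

C, AEG, EFG

{C}⁺: C→A adds A; AC→E adds E; C→DG adds D, G; AG→F adds F → {A, C, D, E, F, G}.
{A, E, G}⁺: AG→F adds F; EFG→CD adds C, D → {A, C, D, E, F, G}.
{E, F, G}⁺: EFG→CD adds C, D; CDG→AEF adds A → {A, C, D, E, F, G}.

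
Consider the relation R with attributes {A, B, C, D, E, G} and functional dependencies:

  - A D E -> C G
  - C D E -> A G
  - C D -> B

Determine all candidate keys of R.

{A, D, E}, {C, D, E}

Attributes D, E never appear on any right-hand side, so every candidate key must contain {D, E}.
{D, E}⁺ = {D, E}, which is not all of the schema, so we must add further attributes.
{A, D, E}⁺: ADE→CG adds C, G; CD→B adds B → {A, B, C, D, E, G}. Minimal: {D, E}⁺ = {D, E}; {A, E}⁺ = {A, E}; {A, D}⁺ = {A, D} — none reach the full schema.
{C, D, E}⁺: CDE→AG adds A, G; CD→B adds B → {A, B, C, D, E, G}. Minimal: {D, E}⁺ = {D, E}; {C, E}⁺ = {C, E}; {C, D}⁺ = {B, C, D} — none reach the full schema.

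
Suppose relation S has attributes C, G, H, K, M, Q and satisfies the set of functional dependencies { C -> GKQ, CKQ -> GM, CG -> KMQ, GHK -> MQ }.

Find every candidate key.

{C, H}

Attributes C, H never appear on any right-hand side, so every candidate key must contain {C, H}.
{C, H}⁺ = {C, G, H, K, M, Q}, which is all of the schema, so {C, H} is the only candidate key.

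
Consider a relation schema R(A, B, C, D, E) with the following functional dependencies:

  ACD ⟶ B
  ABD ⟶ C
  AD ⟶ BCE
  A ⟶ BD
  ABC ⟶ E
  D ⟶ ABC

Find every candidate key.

{A}⁺: A→BD adds B, D; D→ABC adds C; AD→BCE adds E → {A, B, C, D, E}.
{D}⁺: D→ABC adds A, B, C; AD→BCE adds E → {A, B, C, D, E}.
Any other superkey contains one of these as a subset, so there are no further candidate keys.

{A}, {D}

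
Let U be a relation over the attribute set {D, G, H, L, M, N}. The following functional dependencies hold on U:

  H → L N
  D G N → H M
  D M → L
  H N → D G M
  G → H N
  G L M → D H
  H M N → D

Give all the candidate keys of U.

{G}⁺: G→HN adds H, N; H→LN adds L; HN→DGM adds D, M → {D, G, H, L, M, N}.
{H}⁺: H→LN adds L, N; HN→DGM adds D, G, M → {D, G, H, L, M, N}.

G, H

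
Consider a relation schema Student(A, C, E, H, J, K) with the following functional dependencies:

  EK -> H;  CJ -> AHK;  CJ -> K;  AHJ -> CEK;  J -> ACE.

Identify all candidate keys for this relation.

Attribute J never appears on the right-hand side of any dependency, so J must belong to every candidate key.
{J}⁺ = {A, C, E, H, J, K}, which is all of the schema, so {J} is the only candidate key.

{J}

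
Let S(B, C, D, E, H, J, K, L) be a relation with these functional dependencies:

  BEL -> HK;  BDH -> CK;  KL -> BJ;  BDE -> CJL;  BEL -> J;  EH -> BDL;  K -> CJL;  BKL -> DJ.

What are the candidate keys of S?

Attribute E never appears on the right-hand side of any dependency, so E must belong to every candidate key.
{E}⁺ = {E}, which is not all of the schema, so we must add further attributes.
{E, H}⁺: EH→BDL adds B, D, L; BEL→HK adds K; BDH→CK adds C; KL→BJ adds J → {B, C, D, E, H, J, K, L}. Minimal: {H}⁺ = {H}; {E}⁺ = {E} — none reach the full schema.
{E, K}⁺: K→CJL adds C, J, L; KL→BJ adds B; BKL→DJ adds D; BEL→HK adds H → {B, C, D, E, H, J, K, L}. Minimal: {K}⁺ = {B, C, D, J, K, L}; {E}⁺ = {E} — none reach the full schema.
{B, D, E}⁺: BDE→CJL adds C, J, L; BEL→HK adds H, K → {B, C, D, E, H, J, K, L}. Minimal: {D, E}⁺ = {D, E}; {B, E}⁺ = {B, E}; {B, D}⁺ = {B, D} — none reach the full schema.
{B, E, L}⁺: BEL→HK adds H, K; KL→BJ adds J; EH→BDL adds D; K→CJL adds C → {B, C, D, E, H, J, K, L}. Minimal: {E, L}⁺ = {E, L}; {B, L}⁺ = {B, L}; {B, E}⁺ = {B, E} — none reach the full schema.
Any other superkey contains one of these as a subset, so there are no further candidate keys.

{E, H}, {E, K}, {B, D, E}, {B, E, L}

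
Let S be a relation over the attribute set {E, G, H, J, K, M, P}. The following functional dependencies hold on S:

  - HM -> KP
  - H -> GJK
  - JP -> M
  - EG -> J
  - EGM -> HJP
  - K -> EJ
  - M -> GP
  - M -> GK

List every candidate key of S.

M, HP, JP, KP, EGP

{M}⁺: M→GP adds G, P; M→GK adds K; K→EJ adds E, J; EGM→HJP adds H → {E, G, H, J, K, M, P}.
{H, P}⁺: H→GJK adds G, J, K; JP→M adds M; K→EJ adds E → {E, G, H, J, K, M, P}. Minimal: {P}⁺ = {P}; {H}⁺ = {E, G, H, J, K} — none reach the full schema.
{J, P}⁺: JP→M adds M; M→GP adds G; M→GK adds K; K→EJ adds E; EGM→HJP adds H → {E, G, H, J, K, M, P}. Minimal: {P}⁺ = {P}; {J}⁺ = {J} — none reach the full schema.
{K, P}⁺: K→EJ adds E, J; JP→M adds M; M→GP adds G; EGM→HJP adds H → {E, G, H, J, K, M, P}. Minimal: {P}⁺ = {P}; {K}⁺ = {E, J, K} — none reach the full schema.
{E, G, P}⁺: EG→J adds J; JP→M adds M; EGM→HJP adds H; M→GK adds K → {E, G, H, J, K, M, P}. Minimal: {G, P}⁺ = {G, P}; {E, P}⁺ = {E, P}; {E, G}⁺ = {E, G, J} — none reach the full schema.
Any other superkey contains one of these as a subset, so there are no further candidate keys.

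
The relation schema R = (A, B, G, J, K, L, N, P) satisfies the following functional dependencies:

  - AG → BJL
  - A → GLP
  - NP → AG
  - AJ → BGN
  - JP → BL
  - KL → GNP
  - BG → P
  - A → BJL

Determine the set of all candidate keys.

Attribute K never appears on the right-hand side of any dependency, so K must belong to every candidate key.
{K}⁺ = {K}, which is not all of the schema, so we must add further attributes.
{A, K}⁺: A→GLP adds G, L, P; KL→GNP adds N; A→BJL adds B, J → {A, B, G, J, K, L, N, P}.
{K, L}⁺: KL→GNP adds G, N, P; NP→AG adds A; A→BJL adds B, J → {A, B, G, J, K, L, N, P}.
{J, K, P}⁺: JP→BL adds B, L; KL→GNP adds G, N; NP→AG adds A → {A, B, G, J, K, L, N, P}.
{K, N, P}⁺: NP→AG adds A, G; A→BJL adds B, J, L → {A, B, G, J, K, L, N, P}.
{B, G, J, K}⁺: BG→P adds P; JP→BL adds L; KL→GNP adds N; NP→AG adds A → {A, B, G, J, K, L, N, P}.
{B, G, K, N}⁺: BG→P adds P; NP→AG adds A; A→BJL adds J, L → {A, B, G, J, K, L, N, P}.
Any other superkey contains one of these as a subset, so there are no further candidate keys.

AK; KL; JKP; KNP; BGJK; BGKN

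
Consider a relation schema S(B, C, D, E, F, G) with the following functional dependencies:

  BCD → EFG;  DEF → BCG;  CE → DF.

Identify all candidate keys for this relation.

(C, E), (B, C, D), (D, E, F)

{C, E}⁺: CE→DF adds D, F; DEF→BCG adds B, G → {B, C, D, E, F, G}. Minimal: {E}⁺ = {E}; {C}⁺ = {C} — none reach the full schema.
{B, C, D}⁺: BCD→EFG adds E, F, G → {B, C, D, E, F, G}. Minimal: {C, D}⁺ = {C, D}; {B, D}⁺ = {B, D}; {B, C}⁺ = {B, C} — none reach the full schema.
{D, E, F}⁺: DEF→BCG adds B, C, G → {B, C, D, E, F, G}. Minimal: {E, F}⁺ = {E, F}; {D, F}⁺ = {D, F}; {D, E}⁺ = {D, E} — none reach the full schema.
Any other superkey contains one of these as a subset, so there are no further candidate keys.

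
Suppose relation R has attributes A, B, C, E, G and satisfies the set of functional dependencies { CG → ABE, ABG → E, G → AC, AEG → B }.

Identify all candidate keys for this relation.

(G)

Attribute G never appears on the right-hand side of any dependency, so G must belong to every candidate key.
{G}⁺ = {A, B, C, E, G}, which is all of the schema, so {G} is the only candidate key.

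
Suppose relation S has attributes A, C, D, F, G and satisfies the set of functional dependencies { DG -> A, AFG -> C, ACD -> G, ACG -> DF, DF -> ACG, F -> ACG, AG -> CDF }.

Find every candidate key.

(F), (A, G), (D, G), (A, C, D)

{F}⁺: F→ACG adds A, C, G; AG→CDF adds D → {A, C, D, F, G}.
{A, G}⁺: AG→CDF adds C, D, F → {A, C, D, F, G}. Minimal: {G}⁺ = {G}; {A}⁺ = {A} — none reach the full schema.
{D, G}⁺: DG→A adds A; AG→CDF adds C, F → {A, C, D, F, G}. Minimal: {G}⁺ = {G}; {D}⁺ = {D} — none reach the full schema.
{A, C, D}⁺: ACD→G adds G; ACG→DF adds F → {A, C, D, F, G}. Minimal: {C, D}⁺ = {C, D}; {A, D}⁺ = {A, D}; {A, C}⁺ = {A, C} — none reach the full schema.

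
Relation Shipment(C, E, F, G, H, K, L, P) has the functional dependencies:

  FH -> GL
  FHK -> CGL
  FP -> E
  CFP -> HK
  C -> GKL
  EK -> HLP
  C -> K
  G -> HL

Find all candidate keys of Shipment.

{C, E, F}, {C, F, P}, {E, F, K}, {F, K, P}

Attribute F never appears on the right-hand side of any dependency, so F must belong to every candidate key.
{F}⁺ = {F}, which is not all of the schema, so we must add further attributes.
{C, E, F}⁺: C→GKL adds G, K, L; EK→HLP adds H, P → {C, E, F, G, H, K, L, P}. Minimal: {E, F}⁺ = {E, F}; {C, F}⁺ = {C, F, G, H, K, L}; {C, E}⁺ = {C, E, G, H, K, L, P} — none reach the full schema.
{C, F, P}⁺: FP→E adds E; CFP→HK adds H, K; C→GKL adds G, L → {C, E, F, G, H, K, L, P}. Minimal: {F, P}⁺ = {E, F, P}; {C, P}⁺ = {C, G, H, K, L, P}; {C, F}⁺ = {C, F, G, H, K, L} — none reach the full schema.
{E, F, K}⁺: EK→HLP adds H, L, P; FH→GL adds G; FHK→CGL adds C → {C, E, F, G, H, K, L, P}. Minimal: {F, K}⁺ = {F, K}; {E, K}⁺ = {E, H, K, L, P}; {E, F}⁺ = {E, F} — none reach the full schema.
{F, K, P}⁺: FP→E adds E; EK→HLP adds H, L; FH→GL adds G; FHK→CGL adds C → {C, E, F, G, H, K, L, P}. Minimal: {K, P}⁺ = {K, P}; {F, P}⁺ = {E, F, P}; {F, K}⁺ = {F, K} — none reach the full schema.
Any other superkey contains one of these as a subset, so there are no further candidate keys.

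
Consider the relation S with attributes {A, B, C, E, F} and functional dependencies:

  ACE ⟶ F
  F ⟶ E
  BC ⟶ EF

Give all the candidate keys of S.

{A, B, C}

Attributes A, B, C never appear on any right-hand side, so every candidate key must contain {A, B, C}.
{A, B, C}⁺ = {A, B, C, E, F}, which is all of the schema, so {A, B, C} is the only candidate key.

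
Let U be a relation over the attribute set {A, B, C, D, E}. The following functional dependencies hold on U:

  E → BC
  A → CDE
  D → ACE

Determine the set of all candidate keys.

{A}, {D}

{A}⁺: A→CDE adds C, D, E; E→BC adds B → {A, B, C, D, E}.
{D}⁺: D→ACE adds A, C, E; E→BC adds B → {A, B, C, D, E}.
Any other superkey contains one of these as a subset, so there are no further candidate keys.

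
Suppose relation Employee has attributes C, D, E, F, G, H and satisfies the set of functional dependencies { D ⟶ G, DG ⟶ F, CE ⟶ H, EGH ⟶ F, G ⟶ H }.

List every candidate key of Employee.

CDE

Attributes C, D, E never appear on any right-hand side, so every candidate key must contain {C, D, E}.
{C, D, E}⁺ = {C, D, E, F, G, H}, which is all of the schema, so {C, D, E} is the only candidate key.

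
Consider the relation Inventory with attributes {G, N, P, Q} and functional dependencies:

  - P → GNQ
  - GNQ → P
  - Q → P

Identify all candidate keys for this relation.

(P); (Q)

{P}⁺: P→GNQ adds G, N, Q → {G, N, P, Q}.
{Q}⁺: Q→P adds P; P→GNQ adds G, N → {G, N, P, Q}.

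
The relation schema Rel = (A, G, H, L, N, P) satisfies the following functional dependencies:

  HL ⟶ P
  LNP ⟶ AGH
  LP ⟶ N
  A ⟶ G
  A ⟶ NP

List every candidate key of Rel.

{A, L}; {H, L}; {L, P}

{A, L}⁺: A→G adds G; A→NP adds N, P; LNP→AGH adds H → {A, G, H, L, N, P}. Minimal: {L}⁺ = {L}; {A}⁺ = {A, G, N, P} — none reach the full schema.
{H, L}⁺: HL→P adds P; LP→N adds N; LNP→AGH adds A, G → {A, G, H, L, N, P}. Minimal: {L}⁺ = {L}; {H}⁺ = {H} — none reach the full schema.
{L, P}⁺: LP→N adds N; LNP→AGH adds A, G, H → {A, G, H, L, N, P}. Minimal: {P}⁺ = {P}; {L}⁺ = {L} — none reach the full schema.
Any other superkey contains one of these as a subset, so there are no further candidate keys.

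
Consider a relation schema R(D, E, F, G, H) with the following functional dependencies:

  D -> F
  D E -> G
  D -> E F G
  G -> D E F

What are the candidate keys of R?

Attribute H never appears on the right-hand side of any dependency, so H must belong to every candidate key.
{H}⁺ = {H}, which is not all of the schema, so we must add further attributes.
{D, H}⁺: D→F adds F; D→EFG adds E, G → {D, E, F, G, H}.
{G, H}⁺: G→DEF adds D, E, F → {D, E, F, G, H}.
Any other superkey contains one of these as a subset, so there are no further candidate keys.

DH, GH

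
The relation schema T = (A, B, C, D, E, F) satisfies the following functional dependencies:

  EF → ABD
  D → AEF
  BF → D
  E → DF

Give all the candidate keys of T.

{C, D}⁺: D→AEF adds A, E, F; EF→ABD adds B → {A, B, C, D, E, F}. Minimal: {D}⁺ = {A, B, D, E, F}; {C}⁺ = {C} — none reach the full schema.
{C, E}⁺: E→DF adds D, F; EF→ABD adds A, B → {A, B, C, D, E, F}. Minimal: {E}⁺ = {A, B, D, E, F}; {C}⁺ = {C} — none reach the full schema.
{B, C, F}⁺: BF→D adds D; D→AEF adds A, E → {A, B, C, D, E, F}. Minimal: {C, F}⁺ = {C, F}; {B, F}⁺ = {A, B, D, E, F}; {B, C}⁺ = {B, C} — none reach the full schema.

{C, D}; {C, E}; {B, C, F}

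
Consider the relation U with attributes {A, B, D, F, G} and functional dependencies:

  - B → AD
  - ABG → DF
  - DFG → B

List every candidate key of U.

BG; DFG

{B, G}⁺: B→AD adds A, D; ABG→DF adds F → {A, B, D, F, G}.
{D, F, G}⁺: DFG→B adds B; B→AD adds A → {A, B, D, F, G}.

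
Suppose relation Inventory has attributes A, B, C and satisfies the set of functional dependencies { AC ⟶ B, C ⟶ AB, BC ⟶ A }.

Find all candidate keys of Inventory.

(C)

{C}⁺: C→AB adds A, B → {A, B, C}.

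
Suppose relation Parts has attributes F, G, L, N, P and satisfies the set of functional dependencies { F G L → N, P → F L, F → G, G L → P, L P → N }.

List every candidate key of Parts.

P, FL, GL

{P}⁺: P→FL adds F, L; F→G adds G; LP→N adds N → {F, G, L, N, P}.
{F, L}⁺: F→G adds G; GL→P adds P; LP→N adds N → {F, G, L, N, P}.
{G, L}⁺: GL→P adds P; LP→N adds N; P→FL adds F → {F, G, L, N, P}.
Any other superkey contains one of these as a subset, so there are no further candidate keys.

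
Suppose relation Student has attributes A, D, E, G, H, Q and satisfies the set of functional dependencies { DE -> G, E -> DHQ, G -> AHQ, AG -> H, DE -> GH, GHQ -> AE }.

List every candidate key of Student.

E, G

{E}⁺: E→DHQ adds D, H, Q; DE→GH adds G; GHQ→AE adds A → {A, D, E, G, H, Q}.
{G}⁺: G→AHQ adds A, H, Q; GHQ→AE adds E; E→DHQ adds D → {A, D, E, G, H, Q}.
Any other superkey contains one of these as a subset, so there are no further candidate keys.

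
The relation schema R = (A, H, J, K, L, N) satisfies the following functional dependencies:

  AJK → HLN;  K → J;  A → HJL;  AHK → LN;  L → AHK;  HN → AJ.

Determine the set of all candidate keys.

{A}⁺: A→HJL adds H, J, L; L→AHK adds K; AJK→HLN adds N → {A, H, J, K, L, N}.
{L}⁺: L→AHK adds A, H, K; K→J adds J; AHK→LN adds N → {A, H, J, K, L, N}.
{H, N}⁺: HN→AJ adds A, J; A→HJL adds L; L→AHK adds K → {A, H, J, K, L, N}. Minimal: {N}⁺ = {N}; {H}⁺ = {H} — none reach the full schema.

A; L; HN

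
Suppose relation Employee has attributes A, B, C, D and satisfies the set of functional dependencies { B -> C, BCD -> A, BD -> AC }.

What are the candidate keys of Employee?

BD

Attributes B, D never appear on any right-hand side, so every candidate key must contain {B, D}.
{B, D}⁺ = {A, B, C, D}, which is all of the schema, so {B, D} is the only candidate key.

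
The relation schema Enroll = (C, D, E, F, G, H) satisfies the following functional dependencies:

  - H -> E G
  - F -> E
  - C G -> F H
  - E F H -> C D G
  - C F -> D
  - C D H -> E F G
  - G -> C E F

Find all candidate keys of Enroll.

{G}⁺: G→CEF adds C, E, F; CG→FH adds H; EFH→CDG adds D → {C, D, E, F, G, H}.
{H}⁺: H→EG adds E, G; G→CEF adds C, F; EFH→CDG adds D → {C, D, E, F, G, H}.

{G}; {H}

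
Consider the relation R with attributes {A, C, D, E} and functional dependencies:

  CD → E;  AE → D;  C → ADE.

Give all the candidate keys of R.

Attribute C never appears on the right-hand side of any dependency, so C must belong to every candidate key.
{C}⁺ = {A, C, D, E}, which is all of the schema, so {C} is the only candidate key.

{C}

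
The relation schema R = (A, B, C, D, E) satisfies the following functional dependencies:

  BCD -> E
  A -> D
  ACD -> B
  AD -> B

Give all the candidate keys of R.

{A, C}

Attributes A, C never appear on any right-hand side, so every candidate key must contain {A, C}.
{A, C}⁺ = {A, B, C, D, E}, which is all of the schema, so {A, C} is the only candidate key.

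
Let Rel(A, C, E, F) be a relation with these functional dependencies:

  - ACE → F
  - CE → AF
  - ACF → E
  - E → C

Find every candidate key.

{E}⁺: E→C adds C; CE→AF adds A, F → {A, C, E, F}.
{A, C, F}⁺: ACF→E adds E → {A, C, E, F}.
Any other superkey contains one of these as a subset, so there are no further candidate keys.

(E); (A, C, F)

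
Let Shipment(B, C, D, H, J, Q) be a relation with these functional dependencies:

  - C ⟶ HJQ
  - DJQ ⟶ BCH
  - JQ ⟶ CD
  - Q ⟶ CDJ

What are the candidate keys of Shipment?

{C}, {Q}

{C}⁺: C→HJQ adds H, J, Q; JQ→CD adds D; DJQ→BCH adds B → {B, C, D, H, J, Q}.
{Q}⁺: Q→CDJ adds C, D, J; C→HJQ adds H; DJQ→BCH adds B → {B, C, D, H, J, Q}.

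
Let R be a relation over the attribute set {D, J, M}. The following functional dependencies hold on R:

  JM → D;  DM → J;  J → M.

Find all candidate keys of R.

{J}⁺: J→M adds M; JM→D adds D → {D, J, M}.
{D, M}⁺: DM→J adds J → {D, J, M}. Minimal: {M}⁺ = {M}; {D}⁺ = {D} — none reach the full schema.
Any other superkey contains one of these as a subset, so there are no further candidate keys.

{J}, {D, M}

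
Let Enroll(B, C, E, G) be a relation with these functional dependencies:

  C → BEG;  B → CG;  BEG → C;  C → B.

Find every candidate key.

{B}; {C}

{B}⁺: B→CG adds C, G; C→BEG adds E → {B, C, E, G}.
{C}⁺: C→BEG adds B, E, G → {B, C, E, G}.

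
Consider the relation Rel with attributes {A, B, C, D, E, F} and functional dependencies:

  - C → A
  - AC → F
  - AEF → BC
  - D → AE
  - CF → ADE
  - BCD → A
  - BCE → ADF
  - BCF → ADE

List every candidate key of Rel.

{C}⁺: C→A adds A; AC→F adds F; CF→ADE adds D, E; AEF→BC adds B → {A, B, C, D, E, F}.
{D, F}⁺: D→AE adds A, E; AEF→BC adds B, C → {A, B, C, D, E, F}. Minimal: {F}⁺ = {F}; {D}⁺ = {A, D, E} — none reach the full schema.
{A, E, F}⁺: AEF→BC adds B, C; CF→ADE adds D → {A, B, C, D, E, F}. Minimal: {E, F}⁺ = {E, F}; {A, F}⁺ = {A, F}; {A, E}⁺ = {A, E} — none reach the full schema.

{C}, {D, F}, {A, E, F}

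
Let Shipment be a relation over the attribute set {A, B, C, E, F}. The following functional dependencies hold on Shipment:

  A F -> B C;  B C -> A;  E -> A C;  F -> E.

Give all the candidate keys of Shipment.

Attribute F never appears on the right-hand side of any dependency, so F must belong to every candidate key.
{F}⁺ = {A, B, C, E, F}, which is all of the schema, so {F} is the only candidate key.

F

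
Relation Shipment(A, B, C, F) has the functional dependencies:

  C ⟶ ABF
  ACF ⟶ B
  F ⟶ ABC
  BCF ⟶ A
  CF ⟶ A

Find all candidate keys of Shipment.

{C}⁺: C→ABF adds A, B, F → {A, B, C, F}.
{F}⁺: F→ABC adds A, B, C → {A, B, C, F}.

{C}, {F}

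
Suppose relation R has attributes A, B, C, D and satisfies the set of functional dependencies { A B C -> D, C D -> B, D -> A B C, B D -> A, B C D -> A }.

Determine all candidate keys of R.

{D}, {A, B, C}

{D}⁺: D→ABC adds A, B, C → {A, B, C, D}.
{A, B, C}⁺: ABC→D adds D → {A, B, C, D}.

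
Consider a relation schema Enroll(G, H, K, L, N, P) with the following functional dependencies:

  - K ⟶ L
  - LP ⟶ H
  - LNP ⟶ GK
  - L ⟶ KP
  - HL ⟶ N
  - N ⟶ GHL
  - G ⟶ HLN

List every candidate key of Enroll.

{G}, {K}, {L}, {N}

{G}⁺: G→HLN adds H, L, N; L→KP adds K, P → {G, H, K, L, N, P}.
{K}⁺: K→L adds L; L→KP adds P; LP→H adds H; HL→N adds N; N→GHL adds G → {G, H, K, L, N, P}.
{L}⁺: L→KP adds K, P; LP→H adds H; HL→N adds N; N→GHL adds G → {G, H, K, L, N, P}.
{N}⁺: N→GHL adds G, H, L; L→KP adds K, P → {G, H, K, L, N, P}.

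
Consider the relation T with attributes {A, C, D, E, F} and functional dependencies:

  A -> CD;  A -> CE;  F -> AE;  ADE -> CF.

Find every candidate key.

{A}⁺: A→CD adds C, D; A→CE adds E; ADE→CF adds F → {A, C, D, E, F}.
{F}⁺: F→AE adds A, E; A→CD adds C, D → {A, C, D, E, F}.

(A); (F)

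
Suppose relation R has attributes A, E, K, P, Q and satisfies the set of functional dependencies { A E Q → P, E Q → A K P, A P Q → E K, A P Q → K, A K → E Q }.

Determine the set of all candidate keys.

{A, K}⁺: AK→EQ adds E, Q; AEQ→P adds P → {A, E, K, P, Q}. Minimal: {K}⁺ = {K}; {A}⁺ = {A} — none reach the full schema.
{E, Q}⁺: EQ→AKP adds A, K, P → {A, E, K, P, Q}. Minimal: {Q}⁺ = {Q}; {E}⁺ = {E} — none reach the full schema.
{A, P, Q}⁺: APQ→EK adds E, K → {A, E, K, P, Q}. Minimal: {P, Q}⁺ = {P, Q}; {A, Q}⁺ = {A, Q}; {A, P}⁺ = {A, P} — none reach the full schema.
Any other superkey contains one of these as a subset, so there are no further candidate keys.

{A, K}, {E, Q}, {A, P, Q}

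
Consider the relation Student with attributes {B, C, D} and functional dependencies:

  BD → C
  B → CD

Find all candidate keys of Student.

(B)

{B}⁺: B→CD adds C, D → {B, C, D}.
No other minimal superkey exists.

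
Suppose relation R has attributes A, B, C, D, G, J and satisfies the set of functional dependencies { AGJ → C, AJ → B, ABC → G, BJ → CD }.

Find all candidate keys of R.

Attributes A, J never appear on any right-hand side, so every candidate key must contain {A, J}.
{A, J}⁺ = {A, B, C, D, G, J}, which is all of the schema, so {A, J} is the only candidate key.

(A, J)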